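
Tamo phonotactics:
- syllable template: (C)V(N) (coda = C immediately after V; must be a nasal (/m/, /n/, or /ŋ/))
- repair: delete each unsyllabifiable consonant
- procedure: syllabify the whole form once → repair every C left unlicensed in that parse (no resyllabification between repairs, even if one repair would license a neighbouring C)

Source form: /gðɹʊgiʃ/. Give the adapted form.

Under (C)V(N), the unsyllabifiable consonants are /g/, /ð/, /ʃ/ (only a nasal (/m/, /n/, or /ŋ/) is licensed in coda position; onsets are limited to one consonant).
Deletion applies to /g/, /ð/, /ʃ/.

ɹʊgi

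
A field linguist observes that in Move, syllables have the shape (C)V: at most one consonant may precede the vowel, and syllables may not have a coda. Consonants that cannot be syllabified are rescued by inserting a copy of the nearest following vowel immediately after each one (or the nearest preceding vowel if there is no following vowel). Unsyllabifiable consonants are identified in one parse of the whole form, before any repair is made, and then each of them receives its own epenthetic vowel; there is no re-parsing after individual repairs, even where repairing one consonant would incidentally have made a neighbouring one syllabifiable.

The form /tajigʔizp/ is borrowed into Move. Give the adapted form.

tajigiʔizipi

Under (C)V, the unsyllabifiable consonants are /g/, /z/, /p/ (no codas are permitted; onsets are limited to one consonant).
Epenthesis after each stranded consonant: /g/ → /gi/, /z/ → /zi/, /p/ → /pi/.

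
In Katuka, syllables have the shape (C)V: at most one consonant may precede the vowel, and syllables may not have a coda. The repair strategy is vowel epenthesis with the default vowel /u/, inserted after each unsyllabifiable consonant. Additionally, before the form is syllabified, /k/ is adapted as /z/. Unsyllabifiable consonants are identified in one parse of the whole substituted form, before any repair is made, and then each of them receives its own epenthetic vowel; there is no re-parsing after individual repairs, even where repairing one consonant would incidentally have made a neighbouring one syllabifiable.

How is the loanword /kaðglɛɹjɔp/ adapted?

Substitution: /k/ → /z/, giving /zaðglɛɹjɔp/.
The consonants /ð/, /g/, /ɹ/, /p/ cannot be parsed into a legal (C)V syllable (no codas are permitted; onsets are limited to one consonant).
Inserting the epenthetic vowel yields /ð/ → /ðu/, /g/ → /gu/, /ɹ/ → /ɹu/, /p/ → /pu/.

zaðugulɛɹujɔpu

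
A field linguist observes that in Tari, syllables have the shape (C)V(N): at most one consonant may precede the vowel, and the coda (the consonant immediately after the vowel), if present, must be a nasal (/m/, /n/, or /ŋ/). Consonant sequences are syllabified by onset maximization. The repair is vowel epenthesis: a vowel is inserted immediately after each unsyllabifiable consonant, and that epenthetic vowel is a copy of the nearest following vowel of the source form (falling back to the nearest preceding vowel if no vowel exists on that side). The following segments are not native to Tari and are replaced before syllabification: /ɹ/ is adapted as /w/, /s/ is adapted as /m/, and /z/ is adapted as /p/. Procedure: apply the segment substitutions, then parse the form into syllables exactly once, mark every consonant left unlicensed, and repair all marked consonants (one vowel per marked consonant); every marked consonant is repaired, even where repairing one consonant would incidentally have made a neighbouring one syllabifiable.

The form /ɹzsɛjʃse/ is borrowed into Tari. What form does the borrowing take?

wɛpɛmɛjeʃeme

Substitution: /ɹ/ → /w/, /z/ → /p/, /s/ → /m/, giving /wpmɛjʃme/.
Syllabifying with onset maximization leaves /w/, /p/, /j/, /ʃ/ stranded (only a nasal (/m/, /n/, or /ŋ/) is licensed in coda position; onsets are limited to one consonant).
Inserting the epenthetic vowel yields /w/ → /wɛ/, /p/ → /pɛ/, /j/ → /je/, /ʃ/ → /ʃe/.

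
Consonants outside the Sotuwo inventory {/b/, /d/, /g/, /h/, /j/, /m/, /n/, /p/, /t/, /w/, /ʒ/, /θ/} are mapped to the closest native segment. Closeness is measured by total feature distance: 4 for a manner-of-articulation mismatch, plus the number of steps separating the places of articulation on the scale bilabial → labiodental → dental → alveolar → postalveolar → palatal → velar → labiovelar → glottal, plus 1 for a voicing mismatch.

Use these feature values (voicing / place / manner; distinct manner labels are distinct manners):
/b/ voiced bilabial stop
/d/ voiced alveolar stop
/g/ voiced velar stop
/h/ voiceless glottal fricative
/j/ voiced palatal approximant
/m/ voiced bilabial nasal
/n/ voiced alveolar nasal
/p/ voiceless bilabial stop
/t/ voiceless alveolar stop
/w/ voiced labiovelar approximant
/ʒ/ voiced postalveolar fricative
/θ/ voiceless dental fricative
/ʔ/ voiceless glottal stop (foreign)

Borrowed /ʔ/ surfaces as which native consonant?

/g/ is closest: same manner (stop), place distance 2 (glottal→velar), voicing differs (+1); total 3. Next closest is /h/ at distance 4.

g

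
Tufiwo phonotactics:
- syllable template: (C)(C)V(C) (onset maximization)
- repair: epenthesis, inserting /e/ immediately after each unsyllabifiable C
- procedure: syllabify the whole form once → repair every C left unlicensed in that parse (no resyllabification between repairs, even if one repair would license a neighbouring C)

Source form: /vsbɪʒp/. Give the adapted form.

vesbɪʒpe

The consonants /v/, /p/ cannot be parsed into a legal (C)(C)V(C) syllable (at most one coda consonant is licensed; onsets may contain at most 2 consonants).
Inserting the epenthetic vowel yields /v/ → /ve/, /p/ → /pe/.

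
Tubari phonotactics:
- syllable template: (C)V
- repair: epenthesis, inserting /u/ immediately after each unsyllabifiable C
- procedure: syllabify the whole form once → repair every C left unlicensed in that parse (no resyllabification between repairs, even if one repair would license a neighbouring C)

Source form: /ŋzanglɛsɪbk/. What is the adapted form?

Under (C)V, the unsyllabifiable consonants are /ŋ/, /n/, /g/, /b/, /k/ (no codas are permitted; onsets are limited to one consonant).
Inserting the epenthetic vowel yields /ŋ/ → /ŋu/, /n/ → /nu/, /g/ → /gu/, /b/ → /bu/, /k/ → /ku/.

ŋuzanugulɛsɪbuku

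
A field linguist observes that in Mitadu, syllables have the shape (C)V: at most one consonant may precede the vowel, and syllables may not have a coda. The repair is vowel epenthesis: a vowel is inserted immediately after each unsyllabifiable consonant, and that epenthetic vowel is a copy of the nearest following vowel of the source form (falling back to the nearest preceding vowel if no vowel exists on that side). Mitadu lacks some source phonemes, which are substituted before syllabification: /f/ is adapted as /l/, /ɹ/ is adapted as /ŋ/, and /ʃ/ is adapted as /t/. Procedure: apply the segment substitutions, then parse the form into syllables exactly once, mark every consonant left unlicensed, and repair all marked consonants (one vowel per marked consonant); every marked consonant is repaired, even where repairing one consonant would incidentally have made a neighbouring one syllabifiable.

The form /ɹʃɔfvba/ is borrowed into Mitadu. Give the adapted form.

Substitution: /ɹ/ → /ŋ/, /ʃ/ → /t/, /f/ → /l/, giving /ŋtɔlvba/.
The consonants /ŋ/, /l/, /v/ cannot be parsed into a legal (C)V syllable (no codas are permitted; onsets are limited to one consonant).
Epenthesis after each stranded consonant: /ŋ/ → /ŋɔ/, /l/ → /la/, /v/ → /va/.

ŋɔtɔlavaba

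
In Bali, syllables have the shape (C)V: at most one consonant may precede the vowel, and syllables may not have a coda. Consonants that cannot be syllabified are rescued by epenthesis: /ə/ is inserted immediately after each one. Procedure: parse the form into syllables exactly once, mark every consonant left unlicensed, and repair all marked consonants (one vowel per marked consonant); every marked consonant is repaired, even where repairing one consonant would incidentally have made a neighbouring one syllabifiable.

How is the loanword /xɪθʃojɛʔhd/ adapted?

xɪθəʃojɛʔəhədə

The consonants /θ/, /ʔ/, /h/, /d/ cannot be parsed into a legal (C)V syllable (no codas are permitted; onsets are limited to one consonant).
Each unlicensed consonant becomes the onset of a new syllable: /θ/ → /θə/, /ʔ/ → /ʔə/, /h/ → /hə/, /d/ → /də/.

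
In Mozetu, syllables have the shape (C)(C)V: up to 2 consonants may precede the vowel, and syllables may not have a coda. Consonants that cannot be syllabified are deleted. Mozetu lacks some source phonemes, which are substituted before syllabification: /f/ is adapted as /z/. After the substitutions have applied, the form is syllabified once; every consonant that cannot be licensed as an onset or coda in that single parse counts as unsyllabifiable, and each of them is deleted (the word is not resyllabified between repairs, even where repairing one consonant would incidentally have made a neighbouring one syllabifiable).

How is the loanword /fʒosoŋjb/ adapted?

Substitution: /f/ → /z/, giving /zʒosoŋjb/.
Syllabifying with onset maximization leaves /ŋ/, /j/, /b/ stranded (no codas are permitted; onsets may contain at most 2 consonants).
Deleting the stranded consonants removes /ŋ/, /j/, /b/.

zʒoso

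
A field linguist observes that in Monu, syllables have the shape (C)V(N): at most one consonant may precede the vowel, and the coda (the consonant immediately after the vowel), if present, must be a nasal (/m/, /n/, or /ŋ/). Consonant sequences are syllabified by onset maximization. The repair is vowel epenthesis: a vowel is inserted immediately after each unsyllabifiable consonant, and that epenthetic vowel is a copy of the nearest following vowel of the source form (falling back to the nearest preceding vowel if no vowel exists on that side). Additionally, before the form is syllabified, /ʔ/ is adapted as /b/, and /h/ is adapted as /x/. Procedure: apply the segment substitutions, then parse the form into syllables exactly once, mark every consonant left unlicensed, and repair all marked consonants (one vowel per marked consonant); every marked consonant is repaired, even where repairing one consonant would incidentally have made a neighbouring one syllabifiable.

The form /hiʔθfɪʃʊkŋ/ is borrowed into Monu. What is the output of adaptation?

xibɪθɪfɪʃʊkʊŋʊ

Substitution: /h/ → /x/, /ʔ/ → /b/, giving /xibθfɪʃʊkŋ/.
The consonants /b/, /θ/, /k/, /ŋ/ cannot be parsed into a legal (C)V(N) syllable (only a nasal (/m/, /n/, or /ŋ/) is licensed in coda position; onsets are limited to one consonant).
Epenthesis after each stranded consonant: /b/ → /bɪ/, /θ/ → /θɪ/, /k/ → /kʊ/, /ŋ/ → /ŋʊ/.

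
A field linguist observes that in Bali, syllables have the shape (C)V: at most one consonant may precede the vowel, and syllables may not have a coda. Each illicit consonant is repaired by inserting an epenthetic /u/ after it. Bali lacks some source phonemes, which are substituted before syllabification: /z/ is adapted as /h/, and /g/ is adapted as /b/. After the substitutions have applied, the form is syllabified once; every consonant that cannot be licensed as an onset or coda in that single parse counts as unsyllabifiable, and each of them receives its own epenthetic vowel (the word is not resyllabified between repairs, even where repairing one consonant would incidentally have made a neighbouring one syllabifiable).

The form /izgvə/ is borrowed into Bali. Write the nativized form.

Substitution: /z/ → /h/, /g/ → /b/, giving /ihbvə/.
Syllabifying with onset maximization leaves /h/, /b/ stranded (no codas are permitted; onsets are limited to one consonant).
Each unlicensed consonant becomes the onset of a new syllable: /h/ → /hu/, /b/ → /bu/.

ihubuvə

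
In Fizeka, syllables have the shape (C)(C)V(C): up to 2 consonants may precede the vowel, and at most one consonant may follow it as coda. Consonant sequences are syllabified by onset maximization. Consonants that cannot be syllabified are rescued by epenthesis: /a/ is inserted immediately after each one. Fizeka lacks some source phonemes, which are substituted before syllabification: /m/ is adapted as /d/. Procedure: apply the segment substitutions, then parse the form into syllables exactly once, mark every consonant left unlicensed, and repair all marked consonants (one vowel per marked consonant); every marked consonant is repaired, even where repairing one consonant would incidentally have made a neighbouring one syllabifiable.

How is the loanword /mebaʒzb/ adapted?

debaʒzaba

Substitution: /m/ → /d/, giving /debaʒzb/.
The consonants /z/, /b/ cannot be parsed into a legal (C)(C)V(C) syllable (at most one coda consonant is licensed; onsets may contain at most 2 consonants).
Inserting the epenthetic vowel yields /z/ → /za/, /b/ → /ba/.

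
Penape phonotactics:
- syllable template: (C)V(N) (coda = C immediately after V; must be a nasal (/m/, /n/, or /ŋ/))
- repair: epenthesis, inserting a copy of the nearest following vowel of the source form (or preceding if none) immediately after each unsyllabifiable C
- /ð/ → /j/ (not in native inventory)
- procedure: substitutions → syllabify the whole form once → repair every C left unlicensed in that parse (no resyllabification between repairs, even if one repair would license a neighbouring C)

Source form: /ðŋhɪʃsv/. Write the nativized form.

Substitution: /ð/ → /j/, giving /jŋhɪʃsv/.
Under (C)V(N), the unsyllabifiable consonants are /j/, /ŋ/, /ʃ/, /s/, /v/ (only a nasal (/m/, /n/, or /ŋ/) is licensed in coda position; onsets are limited to one consonant).
Inserting the epenthetic vowel yields /j/ → /jɪ/, /ŋ/ → /ŋɪ/, /ʃ/ → /ʃɪ/, /s/ → /sɪ/, /v/ → /vɪ/.

jɪŋɪhɪʃɪsɪvɪ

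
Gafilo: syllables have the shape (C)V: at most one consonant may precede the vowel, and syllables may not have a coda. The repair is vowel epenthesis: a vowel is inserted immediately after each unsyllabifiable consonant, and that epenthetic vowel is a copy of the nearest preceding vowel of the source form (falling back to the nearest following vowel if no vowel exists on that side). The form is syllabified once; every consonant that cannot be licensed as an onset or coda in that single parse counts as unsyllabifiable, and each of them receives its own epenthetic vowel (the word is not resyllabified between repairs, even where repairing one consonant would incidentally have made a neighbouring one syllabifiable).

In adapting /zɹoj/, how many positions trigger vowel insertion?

2

The unsyllabifiable consonants are /z/, /j/; each receives one epenthetic vowel.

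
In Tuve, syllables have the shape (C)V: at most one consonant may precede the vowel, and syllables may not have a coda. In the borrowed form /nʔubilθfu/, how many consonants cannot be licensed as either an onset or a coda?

Syllabifying with onset maximization leaves /n/, /l/, /θ/ stranded (no codas are permitted; onsets are limited to one consonant).

3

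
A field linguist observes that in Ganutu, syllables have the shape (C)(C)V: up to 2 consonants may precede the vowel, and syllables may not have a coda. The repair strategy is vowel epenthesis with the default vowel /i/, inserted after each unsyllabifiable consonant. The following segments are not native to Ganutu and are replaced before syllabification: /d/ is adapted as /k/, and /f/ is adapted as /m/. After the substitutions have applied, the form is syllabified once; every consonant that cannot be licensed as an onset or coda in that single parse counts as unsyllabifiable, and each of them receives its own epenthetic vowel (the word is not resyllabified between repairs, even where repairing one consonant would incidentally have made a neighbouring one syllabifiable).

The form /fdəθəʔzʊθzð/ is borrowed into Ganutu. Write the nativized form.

Substitution: /f/ → /m/, /d/ → /k/, giving /mkəθəʔzʊθzð/.
The consonants /θ/, /z/, /ð/ cannot be parsed into a legal (C)(C)V syllable (no codas are permitted; onsets may contain at most 2 consonants).
Inserting the epenthetic vowel yields /θ/ → /θi/, /z/ → /zi/, /ð/ → /ði/.

mkəθəʔzʊθiziði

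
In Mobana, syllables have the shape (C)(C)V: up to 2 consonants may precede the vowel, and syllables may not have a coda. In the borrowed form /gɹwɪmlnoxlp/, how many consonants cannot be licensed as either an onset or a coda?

Under (C)(C)V, the unsyllabifiable consonants are /g/, /m/, /x/, /l/, /p/ (no codas are permitted; onsets may contain at most 2 consonants).

5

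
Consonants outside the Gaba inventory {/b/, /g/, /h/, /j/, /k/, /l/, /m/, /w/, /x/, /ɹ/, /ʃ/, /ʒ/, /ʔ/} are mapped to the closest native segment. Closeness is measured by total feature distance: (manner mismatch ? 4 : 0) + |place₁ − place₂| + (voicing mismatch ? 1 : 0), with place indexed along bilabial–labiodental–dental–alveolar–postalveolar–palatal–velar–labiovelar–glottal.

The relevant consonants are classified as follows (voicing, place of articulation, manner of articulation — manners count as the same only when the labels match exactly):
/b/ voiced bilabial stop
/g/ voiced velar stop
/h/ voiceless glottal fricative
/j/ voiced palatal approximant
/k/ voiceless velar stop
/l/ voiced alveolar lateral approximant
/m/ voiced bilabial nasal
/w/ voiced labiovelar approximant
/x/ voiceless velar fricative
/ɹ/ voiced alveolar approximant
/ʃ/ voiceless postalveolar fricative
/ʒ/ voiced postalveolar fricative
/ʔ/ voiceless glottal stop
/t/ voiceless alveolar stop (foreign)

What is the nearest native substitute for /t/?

k

/k/ is closest: same manner (stop), place distance 3 (alveolar→velar), same voicing; total 3. Next closest is /b/ at distance 4.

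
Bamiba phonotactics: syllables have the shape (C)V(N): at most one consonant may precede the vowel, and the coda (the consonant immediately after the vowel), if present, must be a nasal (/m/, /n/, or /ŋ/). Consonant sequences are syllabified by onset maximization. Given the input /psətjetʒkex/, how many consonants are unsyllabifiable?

5

The consonants /p/, /t/, /t/, /ʒ/, /x/ cannot be parsed into a legal (C)V(N) syllable (only a nasal (/m/, /n/, or /ŋ/) is licensed in coda position; onsets are limited to one consonant).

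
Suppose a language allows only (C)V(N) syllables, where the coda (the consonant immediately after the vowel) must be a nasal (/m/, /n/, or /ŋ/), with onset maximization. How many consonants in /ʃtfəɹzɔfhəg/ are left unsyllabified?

Under (C)V(N), the unsyllabifiable consonants are /ʃ/, /t/, /ɹ/, /f/, /g/ (only a nasal (/m/, /n/, or /ŋ/) is licensed in coda position; onsets are limited to one consonant).

5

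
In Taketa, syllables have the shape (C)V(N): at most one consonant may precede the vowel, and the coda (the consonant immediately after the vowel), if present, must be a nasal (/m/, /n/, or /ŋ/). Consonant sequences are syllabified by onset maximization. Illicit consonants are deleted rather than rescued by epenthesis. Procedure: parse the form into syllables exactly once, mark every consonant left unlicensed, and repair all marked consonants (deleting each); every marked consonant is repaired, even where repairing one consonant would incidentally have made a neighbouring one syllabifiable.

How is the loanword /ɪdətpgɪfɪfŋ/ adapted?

ɪdəgɪfɪ

Under (C)V(N), the unsyllabifiable consonants are /t/, /p/, /f/, /ŋ/ (only a nasal (/m/, /n/, or /ŋ/) is licensed in coda position; onsets are limited to one consonant).
Deleting the stranded consonants removes /t/, /p/, /f/, /ŋ/.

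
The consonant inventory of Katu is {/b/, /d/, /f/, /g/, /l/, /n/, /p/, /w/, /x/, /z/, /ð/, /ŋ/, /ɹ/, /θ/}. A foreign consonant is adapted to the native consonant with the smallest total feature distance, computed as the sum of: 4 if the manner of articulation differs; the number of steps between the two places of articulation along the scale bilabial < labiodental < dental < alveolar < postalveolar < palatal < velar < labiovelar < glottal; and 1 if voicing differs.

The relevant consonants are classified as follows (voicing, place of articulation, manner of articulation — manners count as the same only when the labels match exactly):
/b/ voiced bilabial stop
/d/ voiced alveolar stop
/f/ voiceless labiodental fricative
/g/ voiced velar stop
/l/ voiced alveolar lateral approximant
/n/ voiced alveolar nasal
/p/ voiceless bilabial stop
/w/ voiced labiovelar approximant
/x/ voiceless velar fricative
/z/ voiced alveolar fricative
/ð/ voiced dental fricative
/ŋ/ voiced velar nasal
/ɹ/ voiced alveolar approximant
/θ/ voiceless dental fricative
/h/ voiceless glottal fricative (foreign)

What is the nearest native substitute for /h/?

x

/x/ is closest: same manner (fricative), place distance 2 (glottal→velar), same voicing; total 2. Next closest is /w/ at distance 6.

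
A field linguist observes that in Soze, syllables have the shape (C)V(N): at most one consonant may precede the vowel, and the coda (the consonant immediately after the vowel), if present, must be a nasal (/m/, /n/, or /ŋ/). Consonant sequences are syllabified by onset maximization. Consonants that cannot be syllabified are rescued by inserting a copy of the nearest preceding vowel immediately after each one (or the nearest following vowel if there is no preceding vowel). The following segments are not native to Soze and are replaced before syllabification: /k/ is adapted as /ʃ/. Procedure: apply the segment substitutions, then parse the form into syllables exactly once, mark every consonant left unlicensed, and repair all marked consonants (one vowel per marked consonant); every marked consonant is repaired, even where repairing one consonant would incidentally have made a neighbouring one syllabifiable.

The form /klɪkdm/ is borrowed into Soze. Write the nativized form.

ʃɪlɪʃɪdɪmɪ

Substitution: /k/ → /ʃ/, giving /ʃlɪʃdm/.
The consonants /ʃ/, /ʃ/, /d/, /m/ cannot be parsed into a legal (C)V(N) syllable (only a nasal (/m/, /n/, or /ŋ/) is licensed in coda position; onsets are limited to one consonant).
Each unlicensed consonant becomes the onset of a new syllable: /ʃ/ → /ʃɪ/, /ʃ/ → /ʃɪ/, /d/ → /dɪ/, /m/ → /mɪ/.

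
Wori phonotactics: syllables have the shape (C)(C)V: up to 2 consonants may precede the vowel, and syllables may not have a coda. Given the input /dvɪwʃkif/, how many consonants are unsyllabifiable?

Under (C)(C)V, the unsyllabifiable consonants are /w/, /f/ (no codas are permitted; onsets may contain at most 2 consonants).

2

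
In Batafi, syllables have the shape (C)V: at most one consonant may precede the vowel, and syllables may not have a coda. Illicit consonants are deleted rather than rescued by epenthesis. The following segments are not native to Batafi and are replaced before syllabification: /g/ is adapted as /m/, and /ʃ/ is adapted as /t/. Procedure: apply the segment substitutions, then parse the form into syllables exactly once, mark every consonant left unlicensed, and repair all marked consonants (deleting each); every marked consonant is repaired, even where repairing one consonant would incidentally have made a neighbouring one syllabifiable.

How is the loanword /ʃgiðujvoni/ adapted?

miðuvoni

Substitution: /ʃ/ → /t/, /g/ → /m/, giving /tmiðujvoni/.
Under (C)V, the unsyllabifiable consonants are /t/, /j/ (no codas are permitted; onsets are limited to one consonant).
Deletion applies to /t/, /j/.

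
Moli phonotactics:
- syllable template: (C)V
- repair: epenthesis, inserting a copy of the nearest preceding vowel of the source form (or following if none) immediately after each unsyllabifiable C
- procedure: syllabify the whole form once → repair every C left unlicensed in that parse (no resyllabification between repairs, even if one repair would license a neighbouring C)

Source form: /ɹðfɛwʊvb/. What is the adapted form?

Syllabifying with onset maximization leaves /ɹ/, /ð/, /v/, /b/ stranded (no codas are permitted; onsets are limited to one consonant).
Each unlicensed consonant becomes the onset of a new syllable: /ɹ/ → /ɹɛ/, /ð/ → /ðɛ/, /v/ → /vʊ/, /b/ → /bʊ/.

ɹɛðɛfɛwʊvʊbʊ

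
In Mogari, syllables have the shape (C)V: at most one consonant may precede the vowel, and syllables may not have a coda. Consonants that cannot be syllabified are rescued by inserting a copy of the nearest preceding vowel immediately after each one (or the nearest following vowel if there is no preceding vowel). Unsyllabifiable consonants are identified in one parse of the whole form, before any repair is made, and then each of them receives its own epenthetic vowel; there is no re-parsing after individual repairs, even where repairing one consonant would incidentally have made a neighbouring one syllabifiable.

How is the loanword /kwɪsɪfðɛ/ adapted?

Syllabifying with onset maximization leaves /k/, /f/ stranded (no codas are permitted; onsets are limited to one consonant).
Inserting the epenthetic vowel yields /k/ → /kɪ/, /f/ → /fɪ/.

kɪwɪsɪfɪðɛ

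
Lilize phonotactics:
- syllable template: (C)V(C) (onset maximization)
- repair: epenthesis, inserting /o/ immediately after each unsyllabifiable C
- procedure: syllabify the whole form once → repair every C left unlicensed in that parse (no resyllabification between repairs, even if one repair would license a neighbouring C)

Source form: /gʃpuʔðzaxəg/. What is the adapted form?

Syllabifying with onset maximization leaves /g/, /ʃ/, /ð/ stranded (at most one coda consonant is licensed; onsets are limited to one consonant).
Epenthesis after each stranded consonant: /g/ → /go/, /ʃ/ → /ʃo/, /ð/ → /ðo/.

goʃopuʔðozaxəg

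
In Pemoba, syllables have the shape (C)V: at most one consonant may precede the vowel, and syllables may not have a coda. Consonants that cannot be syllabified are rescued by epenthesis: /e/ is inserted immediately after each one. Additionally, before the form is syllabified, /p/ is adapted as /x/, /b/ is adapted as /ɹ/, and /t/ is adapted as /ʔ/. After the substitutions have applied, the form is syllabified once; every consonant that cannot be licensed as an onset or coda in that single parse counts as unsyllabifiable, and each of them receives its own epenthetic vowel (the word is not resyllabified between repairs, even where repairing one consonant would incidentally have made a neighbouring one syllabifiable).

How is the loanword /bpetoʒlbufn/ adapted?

ɹexeʔoʒeleɹufene

Substitution: /b/ → /ɹ/, /p/ → /x/, /t/ → /ʔ/, giving /ɹxeʔoʒlɹufn/.
Syllabifying with onset maximization leaves /ɹ/, /ʒ/, /l/, /f/, /n/ stranded (no codas are permitted; onsets are limited to one consonant).
Each unlicensed consonant becomes the onset of a new syllable: /ɹ/ → /ɹe/, /ʒ/ → /ʒe/, /l/ → /le/, /f/ → /fe/, /n/ → /ne/.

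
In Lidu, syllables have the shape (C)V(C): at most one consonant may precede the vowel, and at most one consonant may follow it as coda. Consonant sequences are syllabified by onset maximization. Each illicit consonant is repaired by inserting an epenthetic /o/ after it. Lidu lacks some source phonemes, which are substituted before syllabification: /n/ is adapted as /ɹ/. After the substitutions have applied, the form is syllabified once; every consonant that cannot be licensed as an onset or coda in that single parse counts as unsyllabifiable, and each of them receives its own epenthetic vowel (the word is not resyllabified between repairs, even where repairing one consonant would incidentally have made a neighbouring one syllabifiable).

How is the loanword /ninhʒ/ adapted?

Substitution: /n/ → /ɹ/, giving /ɹiɹhʒ/.
The consonants /h/, /ʒ/ cannot be parsed into a legal (C)V(C) syllable (at most one coda consonant is licensed; onsets are limited to one consonant).
Epenthesis after each stranded consonant: /h/ → /ho/, /ʒ/ → /ʒo/.

ɹiɹhoʒo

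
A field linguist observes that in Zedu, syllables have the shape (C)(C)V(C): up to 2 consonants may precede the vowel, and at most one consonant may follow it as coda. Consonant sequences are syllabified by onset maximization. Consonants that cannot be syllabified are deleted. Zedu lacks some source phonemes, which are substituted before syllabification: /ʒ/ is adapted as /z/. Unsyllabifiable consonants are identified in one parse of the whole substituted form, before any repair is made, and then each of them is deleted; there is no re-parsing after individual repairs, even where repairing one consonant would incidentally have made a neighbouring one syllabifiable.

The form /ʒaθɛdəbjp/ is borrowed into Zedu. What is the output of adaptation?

Substitution: /ʒ/ → /z/, giving /zaθɛdəbjp/.
The consonants /j/, /p/ cannot be parsed into a legal (C)(C)V(C) syllable (at most one coda consonant is licensed; onsets may contain at most 2 consonants).
Deleting the stranded consonants removes /j/, /p/.

zaθɛdəb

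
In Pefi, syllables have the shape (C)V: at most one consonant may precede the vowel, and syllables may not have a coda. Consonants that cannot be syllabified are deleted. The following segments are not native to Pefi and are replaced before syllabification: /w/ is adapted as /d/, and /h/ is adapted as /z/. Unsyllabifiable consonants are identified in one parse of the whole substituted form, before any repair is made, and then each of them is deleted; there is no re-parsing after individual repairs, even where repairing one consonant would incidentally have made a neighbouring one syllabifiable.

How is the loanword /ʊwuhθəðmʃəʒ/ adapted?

Substitution: /w/ → /d/, /h/ → /z/, giving /ʊduzθəðmʃəʒ/.
Under (C)V, the unsyllabifiable consonants are /z/, /ð/, /m/, /ʒ/ (no codas are permitted; onsets are limited to one consonant).
Each unlicensed consonant is deleted: /z/, /ð/, /m/, /ʒ/.

ʊduθəʃə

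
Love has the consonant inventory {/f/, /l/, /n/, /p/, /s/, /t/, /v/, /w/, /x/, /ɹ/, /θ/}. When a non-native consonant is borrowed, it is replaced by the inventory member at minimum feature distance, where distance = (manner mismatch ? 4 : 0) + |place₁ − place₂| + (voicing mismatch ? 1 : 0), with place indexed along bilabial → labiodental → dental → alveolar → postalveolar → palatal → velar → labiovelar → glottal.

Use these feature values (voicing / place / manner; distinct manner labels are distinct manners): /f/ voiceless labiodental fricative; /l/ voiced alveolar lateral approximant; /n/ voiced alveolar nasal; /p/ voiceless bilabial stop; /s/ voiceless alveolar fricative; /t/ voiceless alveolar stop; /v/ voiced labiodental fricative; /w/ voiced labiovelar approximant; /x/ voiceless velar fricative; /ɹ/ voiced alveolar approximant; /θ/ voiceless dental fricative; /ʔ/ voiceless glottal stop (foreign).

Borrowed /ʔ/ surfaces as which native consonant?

t

/t/ is closest: same manner (stop), place distance 5 (glottal→alveolar), same voicing; total 5. Next closest is /w/ at distance 6.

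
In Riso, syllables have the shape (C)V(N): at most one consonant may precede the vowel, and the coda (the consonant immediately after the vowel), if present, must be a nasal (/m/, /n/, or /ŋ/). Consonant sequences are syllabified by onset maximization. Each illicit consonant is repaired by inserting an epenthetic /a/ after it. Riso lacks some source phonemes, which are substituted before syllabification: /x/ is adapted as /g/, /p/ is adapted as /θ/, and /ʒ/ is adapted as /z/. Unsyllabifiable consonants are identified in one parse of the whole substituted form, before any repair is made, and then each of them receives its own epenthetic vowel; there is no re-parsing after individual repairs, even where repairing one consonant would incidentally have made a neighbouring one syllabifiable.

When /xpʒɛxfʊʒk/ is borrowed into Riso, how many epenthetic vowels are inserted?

5

After substitution the input is /gθzɛgfʊzk/.
The unsyllabifiable consonants are /g/, /θ/, /g/, /z/, /k/; each receives one epenthetic vowel.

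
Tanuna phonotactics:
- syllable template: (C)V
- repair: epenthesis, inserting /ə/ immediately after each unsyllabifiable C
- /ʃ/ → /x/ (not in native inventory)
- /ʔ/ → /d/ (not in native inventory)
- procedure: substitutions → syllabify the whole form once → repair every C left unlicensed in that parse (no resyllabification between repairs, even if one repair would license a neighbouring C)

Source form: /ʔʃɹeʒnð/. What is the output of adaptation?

dəxəɹeʒənəðə

Substitution: /ʔ/ → /d/, /ʃ/ → /x/, giving /dxɹeʒnð/.
Syllabifying with onset maximization leaves /d/, /x/, /ʒ/, /n/, /ð/ stranded (no codas are permitted; onsets are limited to one consonant).
Each unlicensed consonant becomes the onset of a new syllable: /d/ → /də/, /x/ → /xə/, /ʒ/ → /ʒə/, /n/ → /nə/, /ð/ → /ðə/.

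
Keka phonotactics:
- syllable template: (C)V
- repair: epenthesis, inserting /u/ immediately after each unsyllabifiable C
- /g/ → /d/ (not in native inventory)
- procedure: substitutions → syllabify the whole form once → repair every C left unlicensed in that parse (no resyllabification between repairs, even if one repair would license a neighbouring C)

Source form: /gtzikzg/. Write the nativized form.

dutuzikuzudu

Substitution: /g/ → /d/, giving /dtzikzd/.
The consonants /d/, /t/, /k/, /z/, /d/ cannot be parsed into a legal (C)V syllable (no codas are permitted; onsets are limited to one consonant).
Epenthesis after each stranded consonant: /d/ → /du/, /t/ → /tu/, /k/ → /ku/, /z/ → /zu/, /d/ → /du/.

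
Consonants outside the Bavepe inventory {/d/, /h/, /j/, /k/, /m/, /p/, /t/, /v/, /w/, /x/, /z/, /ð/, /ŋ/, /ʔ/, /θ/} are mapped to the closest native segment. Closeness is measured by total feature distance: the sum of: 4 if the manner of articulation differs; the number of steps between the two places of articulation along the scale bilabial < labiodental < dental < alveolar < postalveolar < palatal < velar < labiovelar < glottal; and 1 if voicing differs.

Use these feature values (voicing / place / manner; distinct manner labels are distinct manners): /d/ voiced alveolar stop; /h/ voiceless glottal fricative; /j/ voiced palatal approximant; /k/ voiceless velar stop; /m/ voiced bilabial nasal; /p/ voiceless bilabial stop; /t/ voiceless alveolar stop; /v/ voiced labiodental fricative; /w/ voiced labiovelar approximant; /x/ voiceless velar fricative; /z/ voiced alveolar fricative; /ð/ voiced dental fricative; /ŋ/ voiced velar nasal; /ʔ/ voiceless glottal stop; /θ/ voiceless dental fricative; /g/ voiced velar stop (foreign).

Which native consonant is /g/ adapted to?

k

/k/ is closest: same manner (stop), place distance 0 (velar→velar), voicing differs (+1); total 1. Next closest is /d/ at distance 3.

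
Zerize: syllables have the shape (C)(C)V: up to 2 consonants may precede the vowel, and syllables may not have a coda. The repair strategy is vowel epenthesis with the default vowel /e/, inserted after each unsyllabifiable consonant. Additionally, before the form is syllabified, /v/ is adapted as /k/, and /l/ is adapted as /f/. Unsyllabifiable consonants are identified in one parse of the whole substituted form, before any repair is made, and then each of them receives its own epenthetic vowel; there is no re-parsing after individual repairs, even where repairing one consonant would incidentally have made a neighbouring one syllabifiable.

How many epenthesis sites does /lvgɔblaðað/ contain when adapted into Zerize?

2

After substitution the input is /fkgɔbfaðað/.
The unsyllabifiable consonants are /f/, /ð/; each receives one epenthetic vowel.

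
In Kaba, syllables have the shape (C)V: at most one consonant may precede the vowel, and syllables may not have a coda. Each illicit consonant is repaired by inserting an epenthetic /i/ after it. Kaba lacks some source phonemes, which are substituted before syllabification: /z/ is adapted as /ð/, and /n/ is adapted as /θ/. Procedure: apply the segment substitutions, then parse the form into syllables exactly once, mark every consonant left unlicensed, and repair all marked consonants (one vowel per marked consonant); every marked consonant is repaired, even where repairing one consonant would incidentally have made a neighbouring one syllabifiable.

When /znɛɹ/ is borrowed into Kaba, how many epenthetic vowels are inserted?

After substitution the input is /ðθɛɹ/.
The unsyllabifiable consonants are /ð/, /ɹ/; each receives one epenthetic vowel.

2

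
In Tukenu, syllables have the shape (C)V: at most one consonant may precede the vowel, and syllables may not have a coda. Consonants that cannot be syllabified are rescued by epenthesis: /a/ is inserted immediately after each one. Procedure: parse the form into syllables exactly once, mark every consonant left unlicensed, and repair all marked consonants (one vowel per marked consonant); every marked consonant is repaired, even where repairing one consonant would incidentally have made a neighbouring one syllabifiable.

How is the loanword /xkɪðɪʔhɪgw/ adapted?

The consonants /x/, /ʔ/, /g/, /w/ cannot be parsed into a legal (C)V syllable (no codas are permitted; onsets are limited to one consonant).
Inserting the epenthetic vowel yields /x/ → /xa/, /ʔ/ → /ʔa/, /g/ → /ga/, /w/ → /wa/.

xakɪðɪʔahɪgawa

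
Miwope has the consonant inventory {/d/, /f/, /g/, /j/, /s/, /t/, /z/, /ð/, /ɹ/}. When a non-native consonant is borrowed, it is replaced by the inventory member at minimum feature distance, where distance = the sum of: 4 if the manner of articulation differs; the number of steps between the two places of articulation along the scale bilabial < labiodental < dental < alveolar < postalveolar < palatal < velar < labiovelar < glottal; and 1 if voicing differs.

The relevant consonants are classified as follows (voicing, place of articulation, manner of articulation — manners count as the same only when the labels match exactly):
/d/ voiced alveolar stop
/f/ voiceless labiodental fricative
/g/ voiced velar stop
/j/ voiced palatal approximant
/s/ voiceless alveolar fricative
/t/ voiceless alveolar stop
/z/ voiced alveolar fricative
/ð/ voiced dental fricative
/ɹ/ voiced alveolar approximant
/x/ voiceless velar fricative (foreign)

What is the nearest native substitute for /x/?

/s/ is closest: same manner (fricative), place distance 3 (velar→alveolar), same voicing; total 3. Next closest is /z/ at distance 4.

s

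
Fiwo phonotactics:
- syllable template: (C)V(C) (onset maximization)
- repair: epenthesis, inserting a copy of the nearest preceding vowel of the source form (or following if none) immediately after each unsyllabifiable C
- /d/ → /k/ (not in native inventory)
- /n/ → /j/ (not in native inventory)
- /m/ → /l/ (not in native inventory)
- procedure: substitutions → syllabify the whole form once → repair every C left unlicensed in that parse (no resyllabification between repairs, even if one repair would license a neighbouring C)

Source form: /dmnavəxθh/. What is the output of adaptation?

Substitution: /d/ → /k/, /m/ → /l/, /n/ → /j/, giving /kljavəxθh/.
The consonants /k/, /l/, /θ/, /h/ cannot be parsed into a legal (C)V(C) syllable (at most one coda consonant is licensed; onsets are limited to one consonant).
Each unlicensed consonant becomes the onset of a new syllable: /k/ → /ka/, /l/ → /la/, /θ/ → /θə/, /h/ → /hə/.

kalajavəxθəhə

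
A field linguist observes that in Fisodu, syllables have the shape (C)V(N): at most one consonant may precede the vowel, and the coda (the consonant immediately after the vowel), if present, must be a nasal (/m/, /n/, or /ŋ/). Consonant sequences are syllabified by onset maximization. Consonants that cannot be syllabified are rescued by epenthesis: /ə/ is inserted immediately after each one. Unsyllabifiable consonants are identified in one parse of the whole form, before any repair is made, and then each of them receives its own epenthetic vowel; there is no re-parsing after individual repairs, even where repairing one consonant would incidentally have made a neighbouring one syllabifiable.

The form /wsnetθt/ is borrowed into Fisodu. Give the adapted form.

Syllabifying with onset maximization leaves /w/, /s/, /t/, /θ/, /t/ stranded (only a nasal (/m/, /n/, or /ŋ/) is licensed in coda position; onsets are limited to one consonant).
Each unlicensed consonant becomes the onset of a new syllable: /w/ → /wə/, /s/ → /sə/, /t/ → /tə/, /θ/ → /θə/, /t/ → /tə/.

wəsənetəθətə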